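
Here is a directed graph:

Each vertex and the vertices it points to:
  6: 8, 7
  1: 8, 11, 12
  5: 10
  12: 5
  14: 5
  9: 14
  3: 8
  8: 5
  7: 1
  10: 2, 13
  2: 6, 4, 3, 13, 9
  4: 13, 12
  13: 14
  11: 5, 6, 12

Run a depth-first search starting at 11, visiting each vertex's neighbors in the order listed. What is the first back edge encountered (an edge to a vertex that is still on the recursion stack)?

DFS from 11 (visiting each vertex's neighbors in the order listed); mark gray on enter, black on exit:
11 gray
  5 gray
    10 gray
      2 gray
        6 gray
          8 gray
            8→5: 5 is gray → back edge
First back edge: 8 → 5.

8→5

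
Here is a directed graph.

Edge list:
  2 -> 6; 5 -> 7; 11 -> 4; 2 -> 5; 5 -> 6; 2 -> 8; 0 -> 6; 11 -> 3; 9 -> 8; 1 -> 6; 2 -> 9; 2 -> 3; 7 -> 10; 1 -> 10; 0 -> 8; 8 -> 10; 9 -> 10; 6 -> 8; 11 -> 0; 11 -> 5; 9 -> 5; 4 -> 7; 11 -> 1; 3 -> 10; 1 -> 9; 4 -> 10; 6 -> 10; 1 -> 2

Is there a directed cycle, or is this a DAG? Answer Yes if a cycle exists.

DFS with white/gray/black marking, starting from 5:
5 gray
  7 gray
    10 gray
    10 black
  7 black
  6 gray
    6→10: 10 black — skip
    8 gray
      8→10: 10 black — skip
    8 black
  6 black
5 black
0 gray
  0→6: 6 black — skip
  0→8: 8 black — skip
0 black
1 gray
  1→10: 10 black — skip
  2 gray
    2→6: 6 black — skip
    2→5: 5 black — skip
    9 gray
      9→10: 10 black — skip
      9→5: 5 black — skip
      9→8: 8 black — skip
    9 black
    3 gray
      3→10: 10 black — skip
    3 black
    2→8: 8 black — skip
  2 black
  1→6: 6 black — skip
  1→9: 9 black — skip
1 black
4 gray
  4→10: 10 black — skip
  4→7: 7 black — skip
4 black
11 gray
  11→1: 1 black — skip
  11→4: 4 black — skip
  11→0: 0 black — skip
  11→5: 5 black — skip
  11→3: 3 black — skip
11 black
Every edge goes to a white or black vertex — no back edge, so the graph is acyclic.

No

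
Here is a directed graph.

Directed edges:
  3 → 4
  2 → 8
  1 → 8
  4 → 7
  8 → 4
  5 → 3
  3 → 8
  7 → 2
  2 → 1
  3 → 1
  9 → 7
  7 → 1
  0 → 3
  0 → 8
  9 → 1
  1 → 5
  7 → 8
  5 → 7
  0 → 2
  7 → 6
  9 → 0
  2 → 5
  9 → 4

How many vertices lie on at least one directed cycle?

7

A vertex is on a directed cycle iff it belongs to a strongly connected component of size ≥ 2 (or has a self-loop).
The vertices on cycles are {1, 2, 3, 4, 5, 7, 8} — 7 in total.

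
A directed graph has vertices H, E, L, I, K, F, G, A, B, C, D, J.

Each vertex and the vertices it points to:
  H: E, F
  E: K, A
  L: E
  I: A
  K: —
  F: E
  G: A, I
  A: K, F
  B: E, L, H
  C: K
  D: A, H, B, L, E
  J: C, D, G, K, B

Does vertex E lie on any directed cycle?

Yes

E is on a cycle iff E can reach itself via ≥1 edge.
E → A → F → E — yes.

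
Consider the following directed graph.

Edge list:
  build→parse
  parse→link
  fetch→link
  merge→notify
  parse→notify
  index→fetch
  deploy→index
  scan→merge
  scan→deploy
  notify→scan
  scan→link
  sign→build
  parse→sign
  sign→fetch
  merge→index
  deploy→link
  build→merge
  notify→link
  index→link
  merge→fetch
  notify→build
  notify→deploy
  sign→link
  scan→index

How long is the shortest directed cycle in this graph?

For each vertex v, BFS finds the shortest path from v back to v.
The shortest such closed walk is parse → notify → build → parse, length 3.

3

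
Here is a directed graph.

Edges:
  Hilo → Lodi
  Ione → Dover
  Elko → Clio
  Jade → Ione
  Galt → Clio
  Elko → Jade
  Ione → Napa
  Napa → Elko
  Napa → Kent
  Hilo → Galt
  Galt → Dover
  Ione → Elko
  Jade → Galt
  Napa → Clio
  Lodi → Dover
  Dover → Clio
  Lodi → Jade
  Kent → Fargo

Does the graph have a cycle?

Yes

DFS with white/gray/black marking, starting from Ione:
Ione gray
  Napa gray
    Elko gray
      Clio gray
      Clio black
      Jade gray
        Jade→Ione: Ione is gray → back edge
Back edge found, so a cycle exists: Ione → Napa → Elko → Jade → Ione.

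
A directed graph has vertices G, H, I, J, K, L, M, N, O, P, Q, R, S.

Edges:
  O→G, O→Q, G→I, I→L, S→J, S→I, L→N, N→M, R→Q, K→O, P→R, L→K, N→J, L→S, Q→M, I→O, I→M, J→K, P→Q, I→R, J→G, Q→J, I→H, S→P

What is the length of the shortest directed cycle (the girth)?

For each vertex v, BFS finds the shortest path from v back to v.
The shortest such closed walk is L → S → I → L, length 3.

3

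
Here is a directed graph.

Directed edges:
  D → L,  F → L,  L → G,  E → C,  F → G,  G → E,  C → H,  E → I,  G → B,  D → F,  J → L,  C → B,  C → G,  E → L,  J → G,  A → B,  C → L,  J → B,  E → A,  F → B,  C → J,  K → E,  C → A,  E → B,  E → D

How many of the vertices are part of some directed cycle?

A vertex is on a directed cycle iff it belongs to a strongly connected component of size ≥ 2 (or has a self-loop).
The vertices on cycles are {C, D, E, F, G, J, L} — 7 in total.

7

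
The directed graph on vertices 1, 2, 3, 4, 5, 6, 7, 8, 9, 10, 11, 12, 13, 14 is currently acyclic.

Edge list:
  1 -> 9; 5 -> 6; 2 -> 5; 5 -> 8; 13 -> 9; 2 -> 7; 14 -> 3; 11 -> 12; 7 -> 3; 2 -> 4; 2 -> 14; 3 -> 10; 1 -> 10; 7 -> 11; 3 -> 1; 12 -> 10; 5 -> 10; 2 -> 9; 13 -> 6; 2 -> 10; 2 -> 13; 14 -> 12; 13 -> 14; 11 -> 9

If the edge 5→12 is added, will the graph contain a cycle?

No

Adding 5→12 creates a cycle iff 12 can already reach 5.
Explore from 12: no path reaches 5. The graph stays acyclic.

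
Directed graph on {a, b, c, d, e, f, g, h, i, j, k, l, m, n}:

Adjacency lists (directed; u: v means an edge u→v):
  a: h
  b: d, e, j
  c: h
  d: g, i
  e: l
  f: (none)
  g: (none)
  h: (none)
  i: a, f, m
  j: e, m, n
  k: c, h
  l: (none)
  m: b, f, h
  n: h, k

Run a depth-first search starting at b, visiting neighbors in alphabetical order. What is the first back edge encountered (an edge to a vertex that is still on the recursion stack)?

m->b

DFS from b (visiting neighbors in alphabetical order); mark gray on enter, black on exit:
b gray
  d gray
    g gray
    g black
    i gray
      a gray
        h gray
        h black
      a black
      f gray
      f black
      m gray
        m→b: b is gray → back edge
First back edge: m → b.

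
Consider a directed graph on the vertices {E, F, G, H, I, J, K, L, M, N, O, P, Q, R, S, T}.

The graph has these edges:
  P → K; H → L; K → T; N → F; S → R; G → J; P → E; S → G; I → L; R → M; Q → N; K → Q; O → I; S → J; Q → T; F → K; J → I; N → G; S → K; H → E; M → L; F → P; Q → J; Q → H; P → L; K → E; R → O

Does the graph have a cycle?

Yes

DFS with white/gray/black marking, starting from T:
T gray
T black
E gray
E black
F gray
  K gray
    Q gray
      H gray
        L gray
        L black
        H→E: E black — skip
      H black
      N gray
        N→F: F is gray → back edge
Back edge found, so a cycle exists: F → K → Q → N → F.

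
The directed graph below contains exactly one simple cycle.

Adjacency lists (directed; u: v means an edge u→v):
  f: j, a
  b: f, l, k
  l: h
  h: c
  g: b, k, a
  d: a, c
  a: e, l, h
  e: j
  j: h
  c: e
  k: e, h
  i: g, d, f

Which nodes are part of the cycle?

DFS with gray/black marking from c:
c gray
  e gray
    j gray
      h gray
        h→c: c is gray → back edge
Back edge closes the cycle c → e → j → h → c; its vertices are {c, e, h, j}.

c, e, h, j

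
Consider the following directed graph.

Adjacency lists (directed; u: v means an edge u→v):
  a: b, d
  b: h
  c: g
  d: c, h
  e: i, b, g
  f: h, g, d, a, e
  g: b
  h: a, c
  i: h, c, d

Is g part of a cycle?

Yes

g is on a cycle iff g can reach itself via ≥1 edge.
g → b → h → c → g — yes.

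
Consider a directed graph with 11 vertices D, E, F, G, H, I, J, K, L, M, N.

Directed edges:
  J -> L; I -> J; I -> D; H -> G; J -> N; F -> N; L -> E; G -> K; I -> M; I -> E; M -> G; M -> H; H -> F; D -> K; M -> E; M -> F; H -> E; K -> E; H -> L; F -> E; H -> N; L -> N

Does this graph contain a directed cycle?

No

DFS with white/gray/black marking, starting from F:
F gray
  N gray
  N black
  E gray
  E black
F black
D gray
  K gray
    K→E: E black — skip
  K black
D black
G gray
  G→K: K black — skip
G black
H gray
  H→N: N black — skip
  L gray
    L→N: N black — skip
    L→E: E black — skip
  L black
  H→G: G black — skip
  H→E: E black — skip
  H→F: F black — skip
H black
I gray
  I→D: D black — skip
  I→E: E black — skip
  J gray
    J→L: L black — skip
    J→N: N black — skip
  J black
  M gray
    M→F: F black — skip
    M→E: E black — skip
    M→H: H black — skip
    M→G: G black — skip
  M black
I black
Every edge goes to a white or black vertex — no back edge, so the graph is acyclic.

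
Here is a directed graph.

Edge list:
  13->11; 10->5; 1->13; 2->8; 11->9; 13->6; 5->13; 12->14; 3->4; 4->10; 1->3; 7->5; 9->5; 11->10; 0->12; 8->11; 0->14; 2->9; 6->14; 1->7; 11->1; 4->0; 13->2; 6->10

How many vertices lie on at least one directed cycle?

12

A vertex is on a directed cycle iff it belongs to a strongly connected component of size ≥ 2 (or has a self-loop).
The vertices on cycles are {1, 2, 3, 4, 5, 6, 7, 8, 9, 10, 11, 13} — 12 in total.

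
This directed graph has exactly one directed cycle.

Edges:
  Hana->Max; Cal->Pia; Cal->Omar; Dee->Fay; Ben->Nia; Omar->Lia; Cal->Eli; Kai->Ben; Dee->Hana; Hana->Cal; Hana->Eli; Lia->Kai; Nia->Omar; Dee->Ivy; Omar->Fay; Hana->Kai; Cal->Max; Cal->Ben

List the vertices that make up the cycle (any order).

DFS with gray/black marking from Kai:
Kai gray
  Ben gray
    Nia gray
      Omar gray
        Fay gray
        Fay black
        Lia gray
          Lia→Kai: Kai is gray → back edge
Back edge closes the cycle Kai → Ben → Nia → Omar → Lia → Kai; its vertices are {Ben, Kai, Lia, Nia, Omar}.

Ben, Kai, Lia, Nia, Omar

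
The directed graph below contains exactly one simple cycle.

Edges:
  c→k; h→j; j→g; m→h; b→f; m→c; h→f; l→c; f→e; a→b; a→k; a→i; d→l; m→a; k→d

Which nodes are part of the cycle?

c, d, k, l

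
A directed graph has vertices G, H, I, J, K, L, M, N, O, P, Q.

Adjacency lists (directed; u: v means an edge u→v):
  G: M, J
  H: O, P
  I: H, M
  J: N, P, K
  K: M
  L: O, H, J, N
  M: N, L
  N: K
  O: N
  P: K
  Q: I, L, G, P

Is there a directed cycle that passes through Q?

No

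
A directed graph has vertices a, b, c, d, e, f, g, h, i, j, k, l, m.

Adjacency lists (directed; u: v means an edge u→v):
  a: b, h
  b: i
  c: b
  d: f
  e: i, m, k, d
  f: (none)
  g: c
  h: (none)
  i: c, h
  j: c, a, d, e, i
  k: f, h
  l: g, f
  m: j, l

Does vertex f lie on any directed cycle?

f lies on a cycle iff there is a path from f back to itself.
Exploring from f, it never reaches itself; equivalently, its strongly connected component is a singleton.

No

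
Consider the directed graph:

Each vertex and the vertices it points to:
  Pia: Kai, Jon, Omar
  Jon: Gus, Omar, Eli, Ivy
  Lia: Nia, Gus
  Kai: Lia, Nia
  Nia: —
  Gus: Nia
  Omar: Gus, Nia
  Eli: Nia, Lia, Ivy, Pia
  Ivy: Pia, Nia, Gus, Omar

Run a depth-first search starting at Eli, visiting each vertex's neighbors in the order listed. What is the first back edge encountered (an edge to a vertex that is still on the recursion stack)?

Jon→Eli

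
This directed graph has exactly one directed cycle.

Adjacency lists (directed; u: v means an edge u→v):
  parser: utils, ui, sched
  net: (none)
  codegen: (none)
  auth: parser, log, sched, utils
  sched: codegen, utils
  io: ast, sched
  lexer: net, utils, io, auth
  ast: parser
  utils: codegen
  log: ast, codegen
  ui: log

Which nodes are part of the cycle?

ui, ast, log, parser

DFS with gray/black marking from parser:
parser gray
  utils gray
    codegen gray
    codegen black
  utils black
  ui gray
    log gray
      ast gray
        ast→parser: parser is gray → back edge
Back edge closes the cycle parser → ui → log → ast → parser; its vertices are {ui, ast, log, parser}.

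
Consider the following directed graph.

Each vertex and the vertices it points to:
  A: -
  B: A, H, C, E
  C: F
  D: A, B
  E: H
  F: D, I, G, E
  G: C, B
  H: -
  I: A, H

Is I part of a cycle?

I lies on a cycle iff there is a path from I back to itself.
Exploring from I, it never reaches itself; equivalently, its strongly connected component is a singleton.

No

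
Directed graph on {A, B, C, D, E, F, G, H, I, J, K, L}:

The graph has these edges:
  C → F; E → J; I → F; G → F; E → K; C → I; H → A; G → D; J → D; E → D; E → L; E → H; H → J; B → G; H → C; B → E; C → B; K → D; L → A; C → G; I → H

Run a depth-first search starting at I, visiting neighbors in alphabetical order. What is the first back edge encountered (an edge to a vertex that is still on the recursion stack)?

E->H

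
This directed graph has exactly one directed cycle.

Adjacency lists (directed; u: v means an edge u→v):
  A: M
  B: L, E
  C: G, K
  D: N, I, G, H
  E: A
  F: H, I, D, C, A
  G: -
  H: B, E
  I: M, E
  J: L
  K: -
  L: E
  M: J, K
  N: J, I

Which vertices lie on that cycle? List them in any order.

A, E, J, L, M

DFS with gray/black marking from A:
A gray
  M gray
    J gray
      L gray
        E gray
          E→A: A is gray → back edge
Back edge closes the cycle A → M → J → L → E → A; its vertices are {A, E, J, L, M}.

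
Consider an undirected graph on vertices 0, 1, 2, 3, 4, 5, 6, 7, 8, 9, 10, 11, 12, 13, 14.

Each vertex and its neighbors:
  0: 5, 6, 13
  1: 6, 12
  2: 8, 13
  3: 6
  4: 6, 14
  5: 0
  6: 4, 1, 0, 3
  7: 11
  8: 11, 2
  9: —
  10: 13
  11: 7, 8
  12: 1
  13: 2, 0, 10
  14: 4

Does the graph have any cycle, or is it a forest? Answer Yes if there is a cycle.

No

DFS, tracking each vertex's parent; an edge to a visited non-parent vertex closes a cycle.
Start from 8:
visit 8 (parent –)
  visit 11 (parent 8)
    visit 7 (parent 11)
      7–11: parent, skip
    11–8: parent, skip
  visit 2 (parent 8)
    2–8: parent, skip
    visit 13 (parent 2)
      13–2: parent, skip
      visit 0 (parent 13)
        visit 5 (parent 0)
          5–0: parent, skip
        visit 6 (parent 0)
          visit 4 (parent 6)
            4–6: parent, skip
            visit 14 (parent 4)
              14–4: parent, skip
          visit 1 (parent 6)
            1–6: parent, skip
            visit 12 (parent 1)
              12–1: parent, skip
          6–0: parent, skip
          visit 3 (parent 6)
            3–6: parent, skip
        0–13: parent, skip
      visit 10 (parent 13)
        10–13: parent, skip
visit 9 (parent –)
No non-parent visited neighbor found — the graph is a forest.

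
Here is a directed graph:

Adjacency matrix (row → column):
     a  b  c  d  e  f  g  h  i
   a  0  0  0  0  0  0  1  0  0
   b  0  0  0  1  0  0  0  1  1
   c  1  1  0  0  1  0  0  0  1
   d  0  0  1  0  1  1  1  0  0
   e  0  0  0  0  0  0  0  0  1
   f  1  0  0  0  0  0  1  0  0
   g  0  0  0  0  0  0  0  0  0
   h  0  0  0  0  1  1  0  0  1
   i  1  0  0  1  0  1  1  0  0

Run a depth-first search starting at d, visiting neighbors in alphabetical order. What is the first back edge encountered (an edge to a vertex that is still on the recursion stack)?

b→d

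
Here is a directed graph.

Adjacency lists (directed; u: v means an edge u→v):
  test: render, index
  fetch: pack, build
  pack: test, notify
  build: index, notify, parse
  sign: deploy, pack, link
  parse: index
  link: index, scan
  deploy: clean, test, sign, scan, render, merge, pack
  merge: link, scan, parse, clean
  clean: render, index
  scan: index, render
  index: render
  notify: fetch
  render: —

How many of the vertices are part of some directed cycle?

A vertex is on a directed cycle iff it belongs to a strongly connected component of size ≥ 2 (or has a self-loop).
The vertices on cycles are {pack, sign, build, fetch, deploy, notify} — 6 in total.

6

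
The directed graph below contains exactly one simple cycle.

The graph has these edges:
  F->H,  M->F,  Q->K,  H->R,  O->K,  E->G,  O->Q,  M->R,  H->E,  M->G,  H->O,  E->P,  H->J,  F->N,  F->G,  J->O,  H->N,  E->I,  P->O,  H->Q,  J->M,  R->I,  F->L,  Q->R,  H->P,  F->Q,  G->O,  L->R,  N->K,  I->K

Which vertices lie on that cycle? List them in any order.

F, H, J, M

DFS with gray/black marking from M:
M gray
  F gray
    N gray
      K gray
      K black
    N black
    G gray
      O gray
        O→K: K black — skip
        Q gray
          R gray
            I gray
              I→K: K black — skip
            I black
          R black
          Q→K: K black — skip
        Q black
      O black
    G black
    H gray
      H→N: N black — skip
      H→R: R black — skip
      P gray
        P→O: O black — skip
      P black
      J gray
        J→O: O black — skip
        J→M: M is gray → back edge
Back edge closes the cycle M → F → H → J → M; its vertices are {F, H, J, M}.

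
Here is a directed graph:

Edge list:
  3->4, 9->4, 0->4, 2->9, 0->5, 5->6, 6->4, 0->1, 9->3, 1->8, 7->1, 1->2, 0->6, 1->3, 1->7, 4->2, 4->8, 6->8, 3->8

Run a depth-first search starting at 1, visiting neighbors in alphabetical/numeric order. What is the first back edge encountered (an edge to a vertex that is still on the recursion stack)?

4->2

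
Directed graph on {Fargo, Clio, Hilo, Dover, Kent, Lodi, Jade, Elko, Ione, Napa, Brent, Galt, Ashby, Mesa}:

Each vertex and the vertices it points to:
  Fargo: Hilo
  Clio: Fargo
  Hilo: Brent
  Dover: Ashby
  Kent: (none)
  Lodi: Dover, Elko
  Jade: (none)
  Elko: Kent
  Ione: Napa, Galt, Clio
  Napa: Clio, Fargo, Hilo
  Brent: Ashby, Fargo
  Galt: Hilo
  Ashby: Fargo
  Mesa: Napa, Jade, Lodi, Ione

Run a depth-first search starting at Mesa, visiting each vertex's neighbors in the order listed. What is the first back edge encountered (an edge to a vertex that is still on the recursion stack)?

DFS from Mesa (visiting each vertex's neighbors in the order listed); mark gray on enter, black on exit:
Mesa gray
  Napa gray
    Clio gray
      Fargo gray
        Hilo gray
          Brent gray
            Ashby gray
              Ashby→Fargo: Fargo is gray → back edge
First back edge: Ashby → Fargo.

Ashby→Fargo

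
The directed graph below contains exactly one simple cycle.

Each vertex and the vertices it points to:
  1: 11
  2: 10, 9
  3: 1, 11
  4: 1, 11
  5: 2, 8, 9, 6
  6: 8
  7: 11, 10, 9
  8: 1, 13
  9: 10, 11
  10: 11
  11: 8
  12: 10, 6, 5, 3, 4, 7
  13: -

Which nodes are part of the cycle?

1, 8, 11

DFS with gray/black marking from 8:
8 gray
  1 gray
    11 gray
      11→8: 8 is gray → back edge
Back edge closes the cycle 8 → 1 → 11 → 8; its vertices are {1, 8, 11}.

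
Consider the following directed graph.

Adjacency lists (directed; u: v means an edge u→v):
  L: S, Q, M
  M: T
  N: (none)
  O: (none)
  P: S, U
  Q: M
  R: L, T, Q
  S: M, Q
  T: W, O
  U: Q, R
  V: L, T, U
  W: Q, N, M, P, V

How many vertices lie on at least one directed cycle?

10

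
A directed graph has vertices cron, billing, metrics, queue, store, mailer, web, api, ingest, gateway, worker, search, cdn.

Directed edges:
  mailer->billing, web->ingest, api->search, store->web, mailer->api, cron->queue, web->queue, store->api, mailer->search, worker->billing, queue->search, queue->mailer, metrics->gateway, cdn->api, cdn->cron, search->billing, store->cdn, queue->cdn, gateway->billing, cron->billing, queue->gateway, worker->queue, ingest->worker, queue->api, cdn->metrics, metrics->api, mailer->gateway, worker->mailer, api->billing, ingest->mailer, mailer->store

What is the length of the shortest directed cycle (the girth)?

For each vertex v, BFS finds the shortest path from v back to v.
The shortest such closed walk is cdn → cron → queue → cdn, length 3.

3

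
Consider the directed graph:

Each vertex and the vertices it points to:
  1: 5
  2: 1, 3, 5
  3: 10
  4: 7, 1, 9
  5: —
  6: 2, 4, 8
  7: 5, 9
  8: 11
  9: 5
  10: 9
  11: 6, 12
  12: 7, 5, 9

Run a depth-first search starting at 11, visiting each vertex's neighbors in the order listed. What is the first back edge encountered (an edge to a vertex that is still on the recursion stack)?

8→11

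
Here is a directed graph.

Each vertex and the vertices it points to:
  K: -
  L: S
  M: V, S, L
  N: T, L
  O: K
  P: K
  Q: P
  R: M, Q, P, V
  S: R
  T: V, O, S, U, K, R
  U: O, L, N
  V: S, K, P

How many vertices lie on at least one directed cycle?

A vertex is on a directed cycle iff it belongs to a strongly connected component of size ≥ 2 (or has a self-loop).
The vertices on cycles are {L, M, N, R, S, T, U, V} — 8 in total.

8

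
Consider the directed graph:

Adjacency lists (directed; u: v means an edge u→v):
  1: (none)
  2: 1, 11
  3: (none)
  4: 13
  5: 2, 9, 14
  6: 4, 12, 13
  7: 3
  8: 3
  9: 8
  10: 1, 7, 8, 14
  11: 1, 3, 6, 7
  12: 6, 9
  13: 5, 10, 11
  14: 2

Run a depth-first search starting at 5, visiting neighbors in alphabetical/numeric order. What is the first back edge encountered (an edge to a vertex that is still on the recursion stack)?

13→5

DFS from 5 (visiting neighbors in alphabetical/numeric order); mark gray on enter, black on exit:
5 gray
  2 gray
    1 gray
    1 black
    11 gray
      11→1: 1 black — skip
      3 gray
      3 black
      6 gray
        4 gray
          13 gray
            13→5: 5 is gray → back edge
First back edge: 13 → 5.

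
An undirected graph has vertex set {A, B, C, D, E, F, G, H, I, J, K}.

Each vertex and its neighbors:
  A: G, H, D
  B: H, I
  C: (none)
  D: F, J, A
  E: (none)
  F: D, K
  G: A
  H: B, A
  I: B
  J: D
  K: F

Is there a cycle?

DFS, tracking each vertex's parent; an edge to a visited non-parent vertex closes a cycle.
Start from I:
visit I (parent –)
  visit B (parent I)
    visit H (parent B)
      H–B: parent, skip
      visit A (parent H)
        visit G (parent A)
          G–A: parent, skip
        A–H: parent, skip
        visit D (parent A)
          visit F (parent D)
            F–D: parent, skip
            visit K (parent F)
              K–F: parent, skip
          visit J (parent D)
            J–D: parent, skip
          D–A: parent, skip
    B–I: parent, skip
visit C (parent –)
visit E (parent –)
No non-parent visited neighbor found — the graph is a forest.

No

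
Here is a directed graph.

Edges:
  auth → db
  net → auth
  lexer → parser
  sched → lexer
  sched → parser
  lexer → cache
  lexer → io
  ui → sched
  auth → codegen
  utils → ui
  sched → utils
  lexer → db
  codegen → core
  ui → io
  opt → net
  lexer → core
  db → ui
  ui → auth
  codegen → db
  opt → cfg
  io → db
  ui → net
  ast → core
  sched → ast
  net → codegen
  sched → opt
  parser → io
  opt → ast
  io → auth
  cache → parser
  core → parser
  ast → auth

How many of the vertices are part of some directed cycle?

A vertex is on a directed cycle iff it belongs to a strongly connected component of size ≥ 2 (or has a self-loop).
The vertices on cycles are {db, io, ui, ast, net, opt, auth, core, cache, lexer, sched, utils, parser, codegen} — 14 in total.

14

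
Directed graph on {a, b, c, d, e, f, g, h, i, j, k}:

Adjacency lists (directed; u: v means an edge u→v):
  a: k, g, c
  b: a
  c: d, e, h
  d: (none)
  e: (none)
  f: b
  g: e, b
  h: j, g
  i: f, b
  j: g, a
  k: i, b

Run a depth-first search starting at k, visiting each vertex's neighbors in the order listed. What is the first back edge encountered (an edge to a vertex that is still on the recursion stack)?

DFS from k (visiting each vertex's neighbors in the order listed); mark gray on enter, black on exit:
k gray
  i gray
    f gray
      b gray
        a gray
          a→k: k is gray → back edge
First back edge: a → k.

a→k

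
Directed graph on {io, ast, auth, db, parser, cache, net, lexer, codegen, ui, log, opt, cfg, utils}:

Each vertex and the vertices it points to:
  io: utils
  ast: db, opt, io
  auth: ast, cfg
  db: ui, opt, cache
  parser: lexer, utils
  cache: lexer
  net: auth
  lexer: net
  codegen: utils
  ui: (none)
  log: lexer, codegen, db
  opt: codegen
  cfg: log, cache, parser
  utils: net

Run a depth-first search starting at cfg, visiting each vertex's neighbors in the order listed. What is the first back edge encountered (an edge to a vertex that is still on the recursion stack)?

DFS from cfg (visiting each vertex's neighbors in the order listed); mark gray on enter, black on exit:
cfg gray
  log gray
    lexer gray
      net gray
        auth gray
          ast gray
            db gray
              ui gray
              ui black
              opt gray
                codegen gray
                  utils gray
                    utils→net: net is gray → back edge
First back edge: utils → net.

utils→net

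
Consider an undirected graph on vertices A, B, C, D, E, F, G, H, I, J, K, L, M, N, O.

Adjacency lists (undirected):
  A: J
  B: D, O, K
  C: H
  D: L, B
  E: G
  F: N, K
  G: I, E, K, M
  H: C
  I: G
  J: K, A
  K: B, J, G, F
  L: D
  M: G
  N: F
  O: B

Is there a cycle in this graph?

No

DFS, tracking each vertex's parent; an edge to a visited non-parent vertex closes a cycle.
Start from B:
visit B (parent –)
  visit D (parent B)
    visit L (parent D)
      L–D: parent, skip
    D–B: parent, skip
  visit O (parent B)
    O–B: parent, skip
  visit K (parent B)
    K–B: parent, skip
    visit J (parent K)
      J–K: parent, skip
      visit A (parent J)
        A–J: parent, skip
    visit G (parent K)
      visit I (parent G)
        I–G: parent, skip
      visit E (parent G)
        E–G: parent, skip
      G–K: parent, skip
      visit M (parent G)
        M–G: parent, skip
    visit F (parent K)
      visit N (parent F)
        N–F: parent, skip
      F–K: parent, skip
visit C (parent –)
  visit H (parent C)
    H–C: parent, skip
No non-parent visited neighbor found — the graph is a forest.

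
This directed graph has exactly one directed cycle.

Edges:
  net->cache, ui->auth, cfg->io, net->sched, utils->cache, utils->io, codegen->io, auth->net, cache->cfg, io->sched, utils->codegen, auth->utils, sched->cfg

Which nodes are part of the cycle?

io, cfg, sched

DFS with gray/black marking from sched:
sched gray
  cfg gray
    io gray
      io→sched: sched is gray → back edge
Back edge closes the cycle sched → cfg → io → sched; its vertices are {io, cfg, sched}.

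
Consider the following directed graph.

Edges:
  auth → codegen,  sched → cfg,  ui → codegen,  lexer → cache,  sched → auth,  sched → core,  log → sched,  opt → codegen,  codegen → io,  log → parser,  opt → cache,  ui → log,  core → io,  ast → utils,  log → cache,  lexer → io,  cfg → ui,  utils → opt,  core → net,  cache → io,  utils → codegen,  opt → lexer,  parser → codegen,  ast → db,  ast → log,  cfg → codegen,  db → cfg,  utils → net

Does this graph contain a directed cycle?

Yes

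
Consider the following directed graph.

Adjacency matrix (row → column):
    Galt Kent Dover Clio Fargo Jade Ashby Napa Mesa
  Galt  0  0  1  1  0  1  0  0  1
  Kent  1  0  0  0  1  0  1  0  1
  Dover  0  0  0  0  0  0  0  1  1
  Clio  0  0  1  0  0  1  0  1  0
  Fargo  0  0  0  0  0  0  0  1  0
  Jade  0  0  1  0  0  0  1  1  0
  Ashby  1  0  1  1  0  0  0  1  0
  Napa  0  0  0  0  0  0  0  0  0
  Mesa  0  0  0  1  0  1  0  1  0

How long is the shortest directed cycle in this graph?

For each vertex v, BFS finds the shortest path from v back to v.
The shortest such closed walk is Galt → Jade → Ashby → Galt, length 3.

3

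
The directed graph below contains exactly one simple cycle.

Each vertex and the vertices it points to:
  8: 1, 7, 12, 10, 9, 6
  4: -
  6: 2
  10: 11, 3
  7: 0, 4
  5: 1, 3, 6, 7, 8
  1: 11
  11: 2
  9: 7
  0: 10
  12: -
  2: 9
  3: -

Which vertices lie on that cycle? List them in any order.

DFS with gray/black marking from 7:
7 gray
  0 gray
    10 gray
      11 gray
        2 gray
          9 gray
            9→7: 7 is gray → back edge
Back edge closes the cycle 7 → 0 → 10 → 11 → 2 → 9 → 7; its vertices are {0, 2, 7, 9, 10, 11}.

0, 2, 7, 9, 10, 11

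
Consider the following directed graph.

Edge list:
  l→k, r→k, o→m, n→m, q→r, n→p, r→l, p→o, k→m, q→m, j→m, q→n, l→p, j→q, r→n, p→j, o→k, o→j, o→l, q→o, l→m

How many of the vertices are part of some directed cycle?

A vertex is on a directed cycle iff it belongs to a strongly connected component of size ≥ 2 (or has a self-loop).
The vertices on cycles are {j, l, n, o, p, q, r} — 7 in total.

7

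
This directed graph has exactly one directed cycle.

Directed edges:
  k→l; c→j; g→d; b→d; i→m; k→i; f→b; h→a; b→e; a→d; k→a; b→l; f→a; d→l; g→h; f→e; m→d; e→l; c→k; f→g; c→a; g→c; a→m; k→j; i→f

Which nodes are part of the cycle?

c, f, g, i, k

DFS with gray/black marking from f:
f gray
  b gray
    d gray
      l gray
      l black
    d black
    b→l: l black — skip
    e gray
      e→l: l black — skip
    e black
  b black
  g gray
    h gray
      a gray
        m gray
          m→d: d black — skip
        m black
        a→d: d black — skip
      a black
    h black
    c gray
      j gray
      j black
      k gray
        k→l: l black — skip
        k→a: a black — skip
        k→j: j black — skip
        i gray
          i→f: f is gray → back edge
Back edge closes the cycle f → g → c → k → i → f; its vertices are {c, f, g, i, k}.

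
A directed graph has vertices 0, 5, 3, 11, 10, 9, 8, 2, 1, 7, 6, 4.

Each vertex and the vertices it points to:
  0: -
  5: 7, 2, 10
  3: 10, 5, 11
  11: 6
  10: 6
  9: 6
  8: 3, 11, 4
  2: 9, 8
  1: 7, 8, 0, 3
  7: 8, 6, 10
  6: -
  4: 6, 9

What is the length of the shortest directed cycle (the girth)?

4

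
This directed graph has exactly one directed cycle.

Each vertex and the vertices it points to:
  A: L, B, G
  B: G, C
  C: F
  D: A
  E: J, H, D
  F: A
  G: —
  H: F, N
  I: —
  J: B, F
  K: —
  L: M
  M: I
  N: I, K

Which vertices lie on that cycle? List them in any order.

A, B, C, F

DFS with gray/black marking from A:
A gray
  L gray
    M gray
      I gray
      I black
    M black
  L black
  B gray
    G gray
    G black
    C gray
      F gray
        F→A: A is gray → back edge
Back edge closes the cycle A → B → C → F → A; its vertices are {A, B, C, F}.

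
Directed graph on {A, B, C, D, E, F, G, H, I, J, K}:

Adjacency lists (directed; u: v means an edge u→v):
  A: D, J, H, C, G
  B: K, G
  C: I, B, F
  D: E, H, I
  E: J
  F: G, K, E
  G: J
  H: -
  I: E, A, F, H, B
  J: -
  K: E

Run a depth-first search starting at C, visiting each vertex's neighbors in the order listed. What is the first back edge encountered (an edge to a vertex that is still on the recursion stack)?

D→I

DFS from C (visiting each vertex's neighbors in the order listed); mark gray on enter, black on exit:
C gray
  I gray
    E gray
      J gray
      J black
    E black
    A gray
      D gray
        D→E: E black — skip
        H gray
        H black
        D→I: I is gray → back edge
First back edge: D → I.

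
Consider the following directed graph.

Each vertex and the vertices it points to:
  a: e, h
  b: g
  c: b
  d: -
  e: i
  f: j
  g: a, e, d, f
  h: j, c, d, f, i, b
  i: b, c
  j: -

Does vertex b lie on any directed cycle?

Yes

b is on a cycle iff b can reach itself via ≥1 edge.
b → g → a → h → b — yes.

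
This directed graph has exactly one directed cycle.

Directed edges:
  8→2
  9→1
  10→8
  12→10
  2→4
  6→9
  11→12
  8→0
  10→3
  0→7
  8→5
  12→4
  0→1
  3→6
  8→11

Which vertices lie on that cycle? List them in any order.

DFS with gray/black marking from 10:
10 gray
  8 gray
    5 gray
    5 black
    0 gray
      1 gray
      1 black
      7 gray
      7 black
    0 black
    2 gray
      4 gray
      4 black
    2 black
    11 gray
      12 gray
        12→4: 4 black — skip
        12→10: 10 is gray → back edge
Back edge closes the cycle 10 → 8 → 11 → 12 → 10; its vertices are {8, 10, 11, 12}.

8, 10, 11, 12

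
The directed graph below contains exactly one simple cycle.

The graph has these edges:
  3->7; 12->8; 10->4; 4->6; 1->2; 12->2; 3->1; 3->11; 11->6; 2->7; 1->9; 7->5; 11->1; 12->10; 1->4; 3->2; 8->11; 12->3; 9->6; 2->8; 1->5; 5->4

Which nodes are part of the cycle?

DFS with gray/black marking from 1:
1 gray
  5 gray
    4 gray
      6 gray
      6 black
    4 black
  5 black
  1→4: 4 black — skip
  2 gray
    8 gray
      11 gray
        11→1: 1 is gray → back edge
Back edge closes the cycle 1 → 2 → 8 → 11 → 1; its vertices are {1, 2, 8, 11}.

1, 2, 8, 11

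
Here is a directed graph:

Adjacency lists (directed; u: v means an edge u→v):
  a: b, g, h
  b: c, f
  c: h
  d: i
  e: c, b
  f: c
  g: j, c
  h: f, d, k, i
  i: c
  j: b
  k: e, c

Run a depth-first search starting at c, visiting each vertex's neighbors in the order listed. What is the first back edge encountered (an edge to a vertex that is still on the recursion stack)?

f→c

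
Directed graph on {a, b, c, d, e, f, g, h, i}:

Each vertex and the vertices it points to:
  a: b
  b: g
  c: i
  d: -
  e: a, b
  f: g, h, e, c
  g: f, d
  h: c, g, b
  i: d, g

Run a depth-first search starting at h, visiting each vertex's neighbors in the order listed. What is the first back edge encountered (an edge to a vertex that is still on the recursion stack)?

f->g

DFS from h (visiting each vertex's neighbors in the order listed); mark gray on enter, black on exit:
h gray
  c gray
    i gray
      d gray
      d black
      g gray
        f gray
          f→g: g is gray → back edge
First back edge: f → g.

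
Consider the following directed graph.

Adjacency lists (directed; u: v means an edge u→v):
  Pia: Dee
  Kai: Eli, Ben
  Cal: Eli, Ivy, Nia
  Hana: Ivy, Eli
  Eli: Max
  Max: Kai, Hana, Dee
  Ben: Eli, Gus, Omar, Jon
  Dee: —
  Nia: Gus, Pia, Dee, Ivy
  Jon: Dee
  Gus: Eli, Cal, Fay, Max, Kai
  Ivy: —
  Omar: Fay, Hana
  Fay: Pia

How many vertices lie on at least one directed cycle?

9

A vertex is on a directed cycle iff it belongs to a strongly connected component of size ≥ 2 (or has a self-loop).
The vertices on cycles are {Ben, Cal, Eli, Gus, Kai, Max, Nia, Hana, Omar} — 9 in total.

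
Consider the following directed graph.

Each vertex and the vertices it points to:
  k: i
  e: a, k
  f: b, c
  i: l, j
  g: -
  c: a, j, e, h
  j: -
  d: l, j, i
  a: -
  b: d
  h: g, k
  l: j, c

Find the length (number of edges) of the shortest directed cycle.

5

For each vertex v, BFS finds the shortest path from v back to v.
The shortest such closed walk is c → e → k → i → l → c, length 5.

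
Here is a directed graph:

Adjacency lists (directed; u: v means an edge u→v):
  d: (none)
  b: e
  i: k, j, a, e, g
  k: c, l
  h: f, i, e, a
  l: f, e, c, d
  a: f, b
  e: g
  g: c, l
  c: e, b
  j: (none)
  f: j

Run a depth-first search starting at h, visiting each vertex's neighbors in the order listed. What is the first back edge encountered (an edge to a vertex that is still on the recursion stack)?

g->c

DFS from h (visiting each vertex's neighbors in the order listed); mark gray on enter, black on exit:
h gray
  f gray
    j gray
    j black
  f black
  i gray
    k gray
      c gray
        e gray
          g gray
            g→c: c is gray → back edge
First back edge: g → c.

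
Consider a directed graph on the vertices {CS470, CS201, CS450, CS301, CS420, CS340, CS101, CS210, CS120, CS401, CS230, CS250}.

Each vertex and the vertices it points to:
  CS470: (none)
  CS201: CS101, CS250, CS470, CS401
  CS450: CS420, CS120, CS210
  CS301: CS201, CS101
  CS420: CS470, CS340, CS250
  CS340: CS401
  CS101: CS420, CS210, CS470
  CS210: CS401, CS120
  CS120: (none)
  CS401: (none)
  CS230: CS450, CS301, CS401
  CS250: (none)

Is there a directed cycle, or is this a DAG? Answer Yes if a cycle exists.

No

DFS with white/gray/black marking, starting from CS120:
CS120 gray
CS120 black
CS470 gray
CS470 black
CS201 gray
  CS101 gray
    CS420 gray
      CS420→CS470: CS470 black — skip
      CS340 gray
        CS401 gray
        CS401 black
      CS340 black
      CS250 gray
      CS250 black
    CS420 black
    CS210 gray
      CS210→CS401: CS401 black — skip
      CS210→CS120: CS120 black — skip
    CS210 black
    CS101→CS470: CS470 black — skip
  CS101 black
  CS201→CS250: CS250 black — skip
  CS201→CS470: CS470 black — skip
  CS201→CS401: CS401 black — skip
CS201 black
CS450 gray
  CS450→CS420: CS420 black — skip
  CS450→CS120: CS120 black — skip
  CS450→CS210: CS210 black — skip
CS450 black
CS301 gray
  CS301→CS201: CS201 black — skip
  CS301→CS101: CS101 black — skip
CS301 black
CS230 gray
  CS230→CS450: CS450 black — skip
  CS230→CS301: CS301 black — skip
  CS230→CS401: CS401 black — skip
CS230 black
Every edge goes to a white or black vertex — no back edge, so the graph is acyclic.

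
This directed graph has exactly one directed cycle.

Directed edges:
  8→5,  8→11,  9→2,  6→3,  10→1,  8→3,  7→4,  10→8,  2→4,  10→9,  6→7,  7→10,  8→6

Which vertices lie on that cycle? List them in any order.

6, 7, 8, 10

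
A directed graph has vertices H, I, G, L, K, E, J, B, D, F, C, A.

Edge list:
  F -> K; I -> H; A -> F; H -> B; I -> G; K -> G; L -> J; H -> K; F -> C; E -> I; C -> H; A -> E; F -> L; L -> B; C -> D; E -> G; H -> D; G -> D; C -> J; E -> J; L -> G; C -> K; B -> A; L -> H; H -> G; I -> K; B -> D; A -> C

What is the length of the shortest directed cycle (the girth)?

For each vertex v, BFS finds the shortest path from v back to v.
The shortest such closed walk is A → F → L → B → A, length 4.

4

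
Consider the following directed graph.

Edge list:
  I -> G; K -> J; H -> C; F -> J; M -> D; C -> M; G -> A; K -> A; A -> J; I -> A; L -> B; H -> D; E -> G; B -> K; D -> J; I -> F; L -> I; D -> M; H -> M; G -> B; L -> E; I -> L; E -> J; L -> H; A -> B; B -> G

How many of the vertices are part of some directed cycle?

A vertex is on a directed cycle iff it belongs to a strongly connected component of size ≥ 2 (or has a self-loop).
The vertices on cycles are {A, B, D, G, I, K, L, M} — 8 in total.

8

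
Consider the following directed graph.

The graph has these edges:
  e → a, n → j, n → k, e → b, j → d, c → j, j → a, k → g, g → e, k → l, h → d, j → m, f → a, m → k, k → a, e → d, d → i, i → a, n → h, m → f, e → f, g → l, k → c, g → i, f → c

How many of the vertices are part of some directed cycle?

7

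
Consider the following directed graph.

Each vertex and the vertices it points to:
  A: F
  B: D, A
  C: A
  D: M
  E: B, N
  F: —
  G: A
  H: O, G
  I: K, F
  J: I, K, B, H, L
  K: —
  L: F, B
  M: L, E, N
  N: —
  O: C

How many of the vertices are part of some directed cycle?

A vertex is on a directed cycle iff it belongs to a strongly connected component of size ≥ 2 (or has a self-loop).
The vertices on cycles are {B, D, E, L, M} — 5 in total.

5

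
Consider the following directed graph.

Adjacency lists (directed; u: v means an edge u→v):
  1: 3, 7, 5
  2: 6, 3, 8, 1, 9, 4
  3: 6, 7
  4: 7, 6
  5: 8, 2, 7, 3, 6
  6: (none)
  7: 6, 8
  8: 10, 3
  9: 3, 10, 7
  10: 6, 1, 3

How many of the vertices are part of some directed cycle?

9

A vertex is on a directed cycle iff it belongs to a strongly connected component of size ≥ 2 (or has a self-loop).
The vertices on cycles are {1, 2, 3, 4, 5, 7, 8, 9, 10} — 9 in total.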